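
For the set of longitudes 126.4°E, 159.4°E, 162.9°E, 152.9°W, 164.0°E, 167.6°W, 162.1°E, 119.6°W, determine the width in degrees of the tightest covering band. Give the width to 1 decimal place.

Sort the longitudes: -167.6°, -152.9°, -119.6°, +126.4°, +159.4°, +162.1°, +162.9°, +164.0°.
Eastward gaps between consecutive values (wrapping around): 14.7°, 33.3°, 246.0°, 33.0°, 2.7°, 0.8°, 1.1°, 28.4°.
Largest gap = 246.0° ⇒ minimal covering band is its complement: 360° − 246.0° = 114.0°.
Band runs from +126.4° eastward to -119.6°, crossing the antimeridian.

114.0°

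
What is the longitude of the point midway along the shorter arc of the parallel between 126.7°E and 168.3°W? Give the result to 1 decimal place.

Signed shortest Δλ from +126.7° to -168.3° is +65.0°.
Midpoint longitude = +126.7° + (+65.0°)/2 = +126.7° + 32.5° = +159.2°.
(The naïve average (+126.7 + -168.3)/2 = -20.8° is on the wrong side of the globe.)

159.2°E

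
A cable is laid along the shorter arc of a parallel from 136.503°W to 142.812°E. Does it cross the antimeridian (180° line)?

Naïve |142.812 − -136.503| = 279.315° > 180°, so the shorter arc goes the other way round — across 180°.
Signed shortest Δλ = ((142.812 − -136.503 + 180) mod 360) − 180 = -80.685°.
Going west by 80.685° from -136.503° passes through 180° before reaching +142.812°.

Yes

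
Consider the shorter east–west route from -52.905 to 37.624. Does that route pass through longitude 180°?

No

Signed shortest Δλ = ((37.624 − -52.905 + 180) mod 360) − 180 = 90.529°.
Going east by 90.529° from -52.905° reaches +37.624° without touching 180°.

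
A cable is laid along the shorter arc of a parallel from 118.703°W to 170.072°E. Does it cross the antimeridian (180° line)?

Naïve |170.072 − -118.703| = 288.775° > 180°, so the shorter arc goes the other way round — across 180°.
Signed shortest Δλ = ((170.072 − -118.703 + 180) mod 360) − 180 = -71.225°.
Going west by 71.225° from -118.703° passes through 180° before reaching +170.072°.

Yes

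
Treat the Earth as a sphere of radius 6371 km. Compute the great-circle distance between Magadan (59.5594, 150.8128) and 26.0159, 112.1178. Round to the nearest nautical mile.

Δλ = 112.1178 − 150.8128 = -38.6950°.
Δφ = 26.0159 − 59.5594 = -33.5435°.
a = sin²(Δφ/2) + cos φ₁ · cos φ₂ · sin²(Δλ/2) = 0.133240.
c = 2·atan2(√a, √(1−a)) = 0.74731 rad → d = 6371·c ≈ 4761.11 km ≈ 2570.80 nmi.

2571 nmi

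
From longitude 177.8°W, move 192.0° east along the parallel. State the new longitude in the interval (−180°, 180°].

Start at -177.8°; shift +192.0° → +14.2°.
+14.2° already lies in (−180°, 180°].

14.2°E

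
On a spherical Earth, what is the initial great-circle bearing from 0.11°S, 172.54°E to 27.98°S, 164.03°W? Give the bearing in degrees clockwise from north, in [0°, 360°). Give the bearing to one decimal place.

Δλ = -164.03 − 172.54 = -336.57°; wrapped into (−180°, 180°]: 23.43°.
θ = atan2( sin Δλ · cos φ₂ , cos φ₁ · sin φ₂ − sin φ₁ · cos φ₂ · cos Δλ )
  = atan2(0.35115, -0.46761) = 143.095° → normalised to [0°, 360°): 143.095°.

143.1°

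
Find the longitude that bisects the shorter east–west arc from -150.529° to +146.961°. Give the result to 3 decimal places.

Signed shortest Δλ from -150.529° to +146.961° is -62.510°.
Midpoint longitude = -150.529° + (-62.510°)/2 = -150.529° − 31.255° = -181.784°.
Normalise into (−180°, 180°]: +178.216°.
(The naïve average (-150.529 + +146.961)/2 = -1.784° is on the wrong side of the globe.)

+178.216°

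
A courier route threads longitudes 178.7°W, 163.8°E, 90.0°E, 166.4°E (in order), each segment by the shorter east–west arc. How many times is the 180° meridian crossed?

1

Leg 1: -178.7° → +163.8°, shortest Δλ = -17.5° (west) — crosses 180°.
Leg 2: +163.8° → +90.0°, shortest Δλ = -73.8° (west) — does not cross 180°.
Leg 3: +90.0° → +166.4°, shortest Δλ = 76.4° (east) — does not cross 180°.
Total crossings: 1.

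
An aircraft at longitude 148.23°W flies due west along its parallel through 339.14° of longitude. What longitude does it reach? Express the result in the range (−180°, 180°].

127.37°W

Start at -148.23°; shift −339.14° → -487.37°.
-487.37° lies outside (−180°, 180°]; add 360° → -127.37°.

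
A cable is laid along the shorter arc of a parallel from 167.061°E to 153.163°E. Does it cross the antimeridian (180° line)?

No

Signed shortest Δλ = ((153.163 − 167.061 + 180) mod 360) − 180 = -13.898°.
Going west by 13.898° from +167.061° reaches +153.163° without touching 180°.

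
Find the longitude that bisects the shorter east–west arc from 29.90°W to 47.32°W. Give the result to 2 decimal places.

Signed shortest Δλ from -29.90° to -47.32° is -17.42°.
Midpoint longitude = -29.90° + (-17.42°)/2 = -29.90° − 8.71° = -38.61°.

38.61°W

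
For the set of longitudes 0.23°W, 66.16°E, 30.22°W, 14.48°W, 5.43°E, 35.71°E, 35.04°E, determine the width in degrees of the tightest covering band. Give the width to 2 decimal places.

96.38°

Sort the longitudes: -30.22°, -14.48°, -0.23°, +5.43°, +35.04°, +35.71°, +66.16°.
Eastward gaps between consecutive values (wrapping around): 15.74°, 14.25°, 5.66°, 29.61°, 0.67°, 30.45°, 263.62°.
Largest gap = 263.62° ⇒ minimal covering band is its complement: 360° − 263.62° = 96.38°.
Band runs from -30.22° eastward to +66.16°.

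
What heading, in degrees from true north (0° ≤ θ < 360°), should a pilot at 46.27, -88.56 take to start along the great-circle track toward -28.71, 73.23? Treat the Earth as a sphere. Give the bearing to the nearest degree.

Δλ = 73.23 − -88.56 = 161.79°.
θ = atan2( sin Δλ · cos φ₂ , cos φ₁ · sin φ₂ − sin φ₁ · cos φ₂ · cos Δλ )
  = atan2(0.27408, 0.26996) = 45.434° → normalised to [0°, 360°): 45.434°.

45°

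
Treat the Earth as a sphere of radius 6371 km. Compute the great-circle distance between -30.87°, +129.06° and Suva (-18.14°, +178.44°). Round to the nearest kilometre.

Δλ = 178.44 − 129.06 = 49.38°.
Δφ = -18.14 − -30.87 = 12.73°.
a = sin²(Δφ/2) + cos φ₁ · cos φ₂ · sin²(Δλ/2) = 0.154609.
c = 2·atan2(√a, √(1−a)) = 0.80823 rad → d = 6371·c ≈ 5149.22 km.

5149 km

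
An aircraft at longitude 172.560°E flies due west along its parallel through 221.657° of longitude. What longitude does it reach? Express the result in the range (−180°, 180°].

49.097°W

Start at +172.560°; shift −221.657° → -49.097°.
-49.097° already lies in (−180°, 180°].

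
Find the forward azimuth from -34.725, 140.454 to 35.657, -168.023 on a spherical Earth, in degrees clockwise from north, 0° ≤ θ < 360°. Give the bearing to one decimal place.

39.7°

Δλ = -168.023 − 140.454 = -308.477°; wrapped into (−180°, 180°]: 51.523°.
θ = atan2( sin Δλ · cos φ₂ , cos φ₁ · sin φ₂ − sin φ₁ · cos φ₂ · cos Δλ )
  = atan2(0.63609, 0.76709) = 39.666° → normalised to [0°, 360°): 39.666°.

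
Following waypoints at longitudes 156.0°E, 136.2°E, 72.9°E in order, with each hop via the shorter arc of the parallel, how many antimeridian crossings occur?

Leg 1: +156.0° → +136.2°, shortest Δλ = -19.8° (west) — does not cross 180°.
Leg 2: +136.2° → +72.9°, shortest Δλ = -63.3° (west) — does not cross 180°.
Total crossings: 0.

0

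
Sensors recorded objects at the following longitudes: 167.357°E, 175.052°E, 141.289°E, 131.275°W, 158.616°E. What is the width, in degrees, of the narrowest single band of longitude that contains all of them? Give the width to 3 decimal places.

87.436°

Sort the longitudes: -131.275°, +141.289°, +158.616°, +167.357°, +175.052°.
Eastward gaps between consecutive values (wrapping around): 272.564°, 17.327°, 8.741°, 7.695°, 53.673°.
Largest gap = 272.564° ⇒ minimal covering band is its complement: 360° − 272.564° = 87.436°.
Band runs from +141.289° eastward to -131.275°, crossing the antimeridian.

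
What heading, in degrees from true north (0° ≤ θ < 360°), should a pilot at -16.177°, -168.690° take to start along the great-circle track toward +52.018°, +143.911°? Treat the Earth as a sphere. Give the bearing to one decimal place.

332.6°

Δλ = 143.911 − -168.690 = 312.601°; wrapped into (−180°, 180°]: -47.399°.
θ = atan2( sin Δλ · cos φ₂ , cos φ₁ · sin φ₂ − sin φ₁ · cos φ₂ · cos Δλ )
  = atan2(-0.45300, 0.87305) = -27.423° → normalised to [0°, 360°): 332.577°.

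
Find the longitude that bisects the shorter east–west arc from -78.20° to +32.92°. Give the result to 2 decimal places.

-22.64°

Signed shortest Δλ from -78.20° to +32.92° is +111.12°.
Midpoint longitude = -78.20° + (+111.12°)/2 = -78.20° + 55.56° = -22.64°.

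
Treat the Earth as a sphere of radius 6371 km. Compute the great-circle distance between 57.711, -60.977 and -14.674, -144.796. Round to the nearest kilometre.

11022 km

Δλ = -144.796 − -60.977 = -83.819°.
Δφ = -14.674 − 57.711 = -72.385°.
a = sin²(Δφ/2) + cos φ₁ · cos φ₂ · sin²(Δλ/2) = 0.579253.
c = 2·atan2(√a, √(1−a)) = 1.72997 rad → d = 6371·c ≈ 11021.67 km.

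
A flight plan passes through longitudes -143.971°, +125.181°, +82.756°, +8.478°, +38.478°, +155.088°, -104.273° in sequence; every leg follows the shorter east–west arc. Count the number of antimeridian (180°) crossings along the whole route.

2

Leg 1: -143.971° → +125.181°, shortest Δλ = -90.848° (west) — crosses 180°.
Leg 2: +125.181° → +82.756°, shortest Δλ = -42.425° (west) — does not cross 180°.
Leg 3: +82.756° → +8.478°, shortest Δλ = -74.278° (west) — does not cross 180°.
Leg 4: +8.478° → +38.478°, shortest Δλ = 30.0° (east) — does not cross 180°.
Leg 5: +38.478° → +155.088°, shortest Δλ = 116.61° (east) — does not cross 180°.
Leg 6: +155.088° → -104.273°, shortest Δλ = 100.639° (east) — crosses 180°.
Total crossings: 2.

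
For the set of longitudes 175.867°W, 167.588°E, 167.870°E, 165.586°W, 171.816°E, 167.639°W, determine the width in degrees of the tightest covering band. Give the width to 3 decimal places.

26.826°

Sort the longitudes: -175.867°, -167.639°, -165.586°, +167.588°, +167.870°, +171.816°.
Eastward gaps between consecutive values (wrapping around): 8.228°, 2.053°, 333.174°, 0.282°, 3.946°, 12.317°.
Largest gap = 333.174° ⇒ minimal covering band is its complement: 360° − 333.174° = 26.826°.
Band runs from +167.588° eastward to -165.586°, crossing the antimeridian.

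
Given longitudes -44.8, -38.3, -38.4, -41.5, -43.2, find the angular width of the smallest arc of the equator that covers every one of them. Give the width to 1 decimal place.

6.5°

Sort the longitudes: -44.8°, -43.2°, -41.5°, -38.4°, -38.3°.
Eastward gaps between consecutive values (wrapping around): 1.6°, 1.7°, 3.1°, 0.1°, 353.5°.
Largest gap = 353.5° ⇒ minimal covering band is its complement: 360° − 353.5° = 6.5°.
Band runs from -44.8° eastward to -38.3°.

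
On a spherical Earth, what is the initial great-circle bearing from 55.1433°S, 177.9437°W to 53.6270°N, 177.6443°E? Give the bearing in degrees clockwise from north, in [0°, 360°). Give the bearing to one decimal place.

Δλ = 177.6443 − -177.9437 = 355.5880°; wrapped into (−180°, 180°]: -4.4120°.
θ = atan2( sin Δλ · cos φ₂ , cos φ₁ · sin φ₂ − sin φ₁ · cos φ₂ · cos Δλ )
  = atan2(-0.04562, 0.94537) = -2.763° → normalised to [0°, 360°): 357.237°.

357.2°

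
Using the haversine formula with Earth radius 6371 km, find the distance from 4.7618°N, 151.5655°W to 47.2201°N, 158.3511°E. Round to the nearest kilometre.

Δλ = 158.3511 − -151.5655 = 309.9166°; wrapped into (−180°, 180°]: -50.0834°.
Δφ = 47.2201 − 4.7618 = 42.4583°.
a = sin²(Δφ/2) + cos φ₁ · cos φ₂ · sin²(Δλ/2) = 0.252381.
c = 2·atan2(√a, √(1−a)) = 1.05269 rad → d = 6371·c ≈ 6706.67 km.

6707 km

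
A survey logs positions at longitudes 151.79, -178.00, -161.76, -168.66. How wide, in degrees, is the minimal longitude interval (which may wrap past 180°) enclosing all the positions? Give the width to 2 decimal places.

Sort the longitudes: -178.00°, -168.66°, -161.76°, +151.79°.
Eastward gaps between consecutive values (wrapping around): 9.34°, 6.90°, 313.55°, 30.21°.
Largest gap = 313.55° ⇒ minimal covering band is its complement: 360° − 313.55° = 46.45°.
Band runs from +151.79° eastward to -161.76°, crossing the antimeridian.

46.45°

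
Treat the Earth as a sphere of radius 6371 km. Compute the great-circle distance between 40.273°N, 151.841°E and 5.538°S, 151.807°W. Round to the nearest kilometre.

7672 km

Δλ = -151.807 − 151.841 = -303.648°; wrapped into (−180°, 180°]: 56.352°.
Δφ = -5.538 − 40.273 = -45.811°.
a = sin²(Δφ/2) + cos φ₁ · cos φ₂ · sin²(Δλ/2) = 0.320801.
c = 2·atan2(√a, √(1−a)) = 1.20425 rad → d = 6371·c ≈ 7672.25 km.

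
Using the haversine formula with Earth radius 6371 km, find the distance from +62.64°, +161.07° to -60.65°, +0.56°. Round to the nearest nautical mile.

Δλ = 0.56 − 161.07 = -160.51°.
Δφ = -60.65 − 62.64 = -123.29°.
a = sin²(Δφ/2) + cos φ₁ · cos φ₂ · sin²(Δλ/2) = 0.993245.
c = 2·atan2(√a, √(1−a)) = 2.97703 rad → d = 6371·c ≈ 18966.63 km ≈ 10241.16 nmi.

10241 nmi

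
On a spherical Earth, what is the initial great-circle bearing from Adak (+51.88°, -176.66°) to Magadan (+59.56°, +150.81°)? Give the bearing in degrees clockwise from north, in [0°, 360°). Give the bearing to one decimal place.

305.8°

Δλ = 150.81 − -176.66 = 327.47°; wrapped into (−180°, 180°]: -32.53°.
θ = atan2( sin Δλ · cos φ₂ , cos φ₁ · sin φ₂ − sin φ₁ · cos φ₂ · cos Δλ )
  = atan2(-0.27244, 0.19617) = -54.244° → normalised to [0°, 360°): 305.756°.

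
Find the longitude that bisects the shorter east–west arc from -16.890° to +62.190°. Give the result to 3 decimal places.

+22.650°

Signed shortest Δλ from -16.890° to +62.190° is +79.080°.
Midpoint longitude = -16.890° + (+79.080°)/2 = -16.890° + 39.540° = +22.650°.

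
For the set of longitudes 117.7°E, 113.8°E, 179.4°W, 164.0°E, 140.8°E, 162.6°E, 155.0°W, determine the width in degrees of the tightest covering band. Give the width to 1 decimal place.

91.2°

Sort the longitudes: -179.4°, -155.0°, +113.8°, +117.7°, +140.8°, +162.6°, +164.0°.
Eastward gaps between consecutive values (wrapping around): 24.4°, 268.8°, 3.9°, 23.1°, 21.8°, 1.4°, 16.6°.
Largest gap = 268.8° ⇒ minimal covering band is its complement: 360° − 268.8° = 91.2°.
Band runs from +113.8° eastward to -155.0°, crossing the antimeridian.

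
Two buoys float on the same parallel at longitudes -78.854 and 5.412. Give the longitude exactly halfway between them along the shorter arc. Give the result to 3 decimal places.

-36.721°

Signed shortest Δλ from -78.854° to +5.412° is +84.266°.
Midpoint longitude = -78.854° + (+84.266°)/2 = -78.854° + 42.133° = -36.721°.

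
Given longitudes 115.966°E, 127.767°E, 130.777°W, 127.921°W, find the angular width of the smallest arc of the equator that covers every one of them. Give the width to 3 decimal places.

116.113°

Sort the longitudes: -130.777°, -127.921°, +115.966°, +127.767°.
Eastward gaps between consecutive values (wrapping around): 2.856°, 243.887°, 11.801°, 101.456°.
Largest gap = 243.887° ⇒ minimal covering band is its complement: 360° − 243.887° = 116.113°.
Band runs from +115.966° eastward to -127.921°, crossing the antimeridian.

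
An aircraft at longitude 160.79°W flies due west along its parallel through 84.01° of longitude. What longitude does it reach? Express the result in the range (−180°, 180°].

115.20°E

Start at -160.79°; shift −84.01° → -244.80°.
-244.80° lies outside (−180°, 180°]; add 360° → +115.20°.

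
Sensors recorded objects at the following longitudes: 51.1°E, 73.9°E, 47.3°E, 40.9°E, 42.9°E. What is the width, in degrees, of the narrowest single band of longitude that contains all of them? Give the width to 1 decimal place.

Sort the longitudes: +40.9°, +42.9°, +47.3°, +51.1°, +73.9°.
Eastward gaps between consecutive values (wrapping around): 2.0°, 4.4°, 3.8°, 22.8°, 327.0°.
Largest gap = 327.0° ⇒ minimal covering band is its complement: 360° − 327.0° = 33.0°.
Band runs from +40.9° eastward to +73.9°.

33.0°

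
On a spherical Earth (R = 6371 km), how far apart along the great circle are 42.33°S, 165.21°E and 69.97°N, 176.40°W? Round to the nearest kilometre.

12576 km

Δλ = -176.40 − 165.21 = -341.61°; wrapped into (−180°, 180°]: 18.39°.
Δφ = 69.97 − -42.33 = 112.30°.
a = sin²(Δφ/2) + cos φ₁ · cos φ₂ · sin²(Δλ/2) = 0.696194.
c = 2·atan2(√a, √(1−a)) = 1.97402 rad → d = 6371·c ≈ 12576.49 km.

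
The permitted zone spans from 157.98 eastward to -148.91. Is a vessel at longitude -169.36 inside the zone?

Yes

Band width going east from +157.98° to -148.91°: ((-148.91 − 157.98) mod 360) = 53.11°.
Offset of -169.36° east of the west edge: ((-169.36 − 157.98) mod 360) = 32.66°.
32.66° ≤ 53.11° ⇒ inside.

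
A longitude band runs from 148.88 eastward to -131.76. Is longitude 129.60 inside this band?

No

Band width going east from +148.88° to -131.76°: ((-131.76 − 148.88) mod 360) = 79.36°.
Offset of +129.60° east of the west edge: ((129.60 − 148.88) mod 360) = 340.72°.
340.72° > 79.36° ⇒ outside.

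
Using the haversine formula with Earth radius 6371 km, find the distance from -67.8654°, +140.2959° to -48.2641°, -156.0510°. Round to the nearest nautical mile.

Δλ = -156.0510 − 140.2959 = -296.3469°; wrapped into (−180°, 180°]: 63.6531°.
Δφ = -48.2641 − -67.8654 = 19.6013°.
a = sin²(Δφ/2) + cos φ₁ · cos φ₂ · sin²(Δλ/2) = 0.098729.
c = 2·atan2(√a, √(1−a)) = 0.63925 rad → d = 6371·c ≈ 4072.67 km ≈ 2199.07 nmi.

2199 nmi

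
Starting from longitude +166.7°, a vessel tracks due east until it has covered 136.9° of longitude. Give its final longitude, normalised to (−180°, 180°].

Start at +166.7°; shift +136.9° → +303.6°.
+303.6° lies outside (−180°, 180°]; subtract 360° → -56.4°.

-56.4°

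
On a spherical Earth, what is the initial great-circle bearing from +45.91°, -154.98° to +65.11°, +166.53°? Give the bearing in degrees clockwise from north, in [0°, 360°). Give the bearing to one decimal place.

326.4°

Δλ = 166.53 − -154.98 = 321.51°; wrapped into (−180°, 180°]: -38.49°.
θ = atan2( sin Δλ · cos φ₂ , cos φ₁ · sin φ₂ − sin φ₁ · cos φ₂ · cos Δλ )
  = atan2(-0.26194, 0.39455) = -33.580° → normalised to [0°, 360°): 326.420°.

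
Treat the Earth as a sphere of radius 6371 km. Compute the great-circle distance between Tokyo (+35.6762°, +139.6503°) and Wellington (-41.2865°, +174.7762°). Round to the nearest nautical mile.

5009 nmi

Δλ = 174.7762 − 139.6503 = 35.1259°.
Δφ = -41.2865 − 35.6762 = -76.9627°.
a = sin²(Δφ/2) + cos φ₁ · cos φ₂ · sin²(Δλ/2) = 0.442787.
c = 2·atan2(√a, √(1−a)) = 1.45612 rad → d = 6371·c ≈ 9276.94 km ≈ 5009.15 nmi.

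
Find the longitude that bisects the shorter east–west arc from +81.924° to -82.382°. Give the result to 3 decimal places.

Signed shortest Δλ from +81.924° to -82.382° is -164.306°.
Midpoint longitude = +81.924° + (-164.306°)/2 = +81.924° − 82.153° = -0.229°.

-0.229°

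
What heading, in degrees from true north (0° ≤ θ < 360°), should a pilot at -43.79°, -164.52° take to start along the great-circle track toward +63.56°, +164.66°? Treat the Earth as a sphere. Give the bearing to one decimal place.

345.9°

Δλ = 164.66 − -164.52 = 329.18°; wrapped into (−180°, 180°]: -30.82°.
θ = atan2( sin Δλ · cos φ₂ , cos φ₁ · sin φ₂ − sin φ₁ · cos φ₂ · cos Δλ )
  = atan2(-0.22813, 0.91099) = -14.059° → normalised to [0°, 360°): 345.941°.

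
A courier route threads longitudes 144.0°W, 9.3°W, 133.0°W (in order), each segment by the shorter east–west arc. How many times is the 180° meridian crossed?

Leg 1: -144.0° → -9.3°, shortest Δλ = 134.7° (east) — does not cross 180°.
Leg 2: -9.3° → -133.0°, shortest Δλ = -123.7° (west) — does not cross 180°.
Total crossings: 0.

0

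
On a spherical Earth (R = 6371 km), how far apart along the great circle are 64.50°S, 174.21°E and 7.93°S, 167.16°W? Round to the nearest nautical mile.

3488 nmi

Δλ = -167.16 − 174.21 = -341.37°; wrapped into (−180°, 180°]: 18.63°.
Δφ = -7.93 − -64.50 = 56.57°.
a = sin²(Δφ/2) + cos φ₁ · cos φ₂ · sin²(Δλ/2) = 0.235712.
c = 2·atan2(√a, √(1−a)) = 1.01387 rad → d = 6371·c ≈ 6459.40 km ≈ 3487.80 nmi.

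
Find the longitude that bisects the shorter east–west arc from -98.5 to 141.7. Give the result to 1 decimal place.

-158.4°

Signed shortest Δλ from -98.5° to +141.7° is -119.8°.
Midpoint longitude = -98.5° + (-119.8°)/2 = -98.5° − 59.9° = -158.4°.
(The naïve average (-98.5 + +141.7)/2 = 21.6° is on the wrong side of the globe.)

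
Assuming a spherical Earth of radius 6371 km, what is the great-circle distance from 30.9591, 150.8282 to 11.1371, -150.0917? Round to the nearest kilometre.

Δλ = -150.0917 − 150.8282 = -300.9199°; wrapped into (−180°, 180°]: 59.0801°.
Δφ = 11.1371 − 30.9591 = -19.8220°.
a = sin²(Δφ/2) + cos φ₁ · cos φ₂ · sin²(Δλ/2) = 0.234149.
c = 2·atan2(√a, √(1−a)) = 1.01019 rad → d = 6371·c ≈ 6435.90 km.

6436 km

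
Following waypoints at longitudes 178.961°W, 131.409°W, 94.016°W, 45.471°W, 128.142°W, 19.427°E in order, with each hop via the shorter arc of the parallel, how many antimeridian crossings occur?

Leg 1: -178.961° → -131.409°, shortest Δλ = 47.552° (east) — does not cross 180°.
Leg 2: -131.409° → -94.016°, shortest Δλ = 37.393° (east) — does not cross 180°.
Leg 3: -94.016° → -45.471°, shortest Δλ = 48.545° (east) — does not cross 180°.
Leg 4: -45.471° → -128.142°, shortest Δλ = -82.671° (west) — does not cross 180°.
Leg 5: -128.142° → +19.427°, shortest Δλ = 147.569° (east) — does not cross 180°.
Total crossings: 0.

0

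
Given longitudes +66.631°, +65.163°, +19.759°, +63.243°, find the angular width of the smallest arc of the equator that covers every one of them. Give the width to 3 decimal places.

Sort the longitudes: +19.759°, +63.243°, +65.163°, +66.631°.
Eastward gaps between consecutive values (wrapping around): 43.484°, 1.920°, 1.468°, 313.128°.
Largest gap = 313.128° ⇒ minimal covering band is its complement: 360° − 313.128° = 46.872°.
Band runs from +19.759° eastward to +66.631°.

46.872°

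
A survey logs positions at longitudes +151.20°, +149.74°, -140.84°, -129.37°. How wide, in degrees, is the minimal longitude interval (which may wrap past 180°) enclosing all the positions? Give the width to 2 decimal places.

Sort the longitudes: -140.84°, -129.37°, +149.74°, +151.20°.
Eastward gaps between consecutive values (wrapping around): 11.47°, 279.11°, 1.46°, 67.96°.
Largest gap = 279.11° ⇒ minimal covering band is its complement: 360° − 279.11° = 80.89°.
Band runs from +149.74° eastward to -129.37°, crossing the antimeridian.

80.89°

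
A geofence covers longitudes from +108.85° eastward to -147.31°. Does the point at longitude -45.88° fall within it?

No

Band width going east from +108.85° to -147.31°: ((-147.31 − 108.85) mod 360) = 103.84°.
Offset of -45.88° east of the west edge: ((-45.88 − 108.85) mod 360) = 205.27°.
205.27° > 103.84° ⇒ outside.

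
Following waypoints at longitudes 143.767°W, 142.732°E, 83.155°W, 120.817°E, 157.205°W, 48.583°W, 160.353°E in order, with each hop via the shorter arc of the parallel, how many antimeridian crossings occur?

5

Leg 1: -143.767° → +142.732°, shortest Δλ = -73.501° (west) — crosses 180°.
Leg 2: +142.732° → -83.155°, shortest Δλ = 134.113° (east) — crosses 180°.
Leg 3: -83.155° → +120.817°, shortest Δλ = -156.028° (west) — crosses 180°.
Leg 4: +120.817° → -157.205°, shortest Δλ = 81.978° (east) — crosses 180°.
Leg 5: -157.205° → -48.583°, shortest Δλ = 108.622° (east) — does not cross 180°.
Leg 6: -48.583° → +160.353°, shortest Δλ = -151.064° (west) — crosses 180°.
Total crossings: 5.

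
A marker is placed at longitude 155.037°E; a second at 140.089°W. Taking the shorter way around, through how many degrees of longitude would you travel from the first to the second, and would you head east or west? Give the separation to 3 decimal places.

64.874° east

Raw difference: -140.089 − 155.037 = -295.126°.
Normalise into (−180°, 180°]: -295.126° + 360° = 64.874°.
Positive ⇒ the second point lies to the east; separation 64.874°.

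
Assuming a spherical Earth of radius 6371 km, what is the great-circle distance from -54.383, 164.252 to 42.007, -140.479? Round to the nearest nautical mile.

Δλ = -140.479 − 164.252 = -304.731°; wrapped into (−180°, 180°]: 55.269°.
Δφ = 42.007 − -54.383 = 96.390°.
a = sin²(Δφ/2) + cos φ₁ · cos φ₂ · sin²(Δλ/2) = 0.648745.
c = 2·atan2(√a, √(1−a)) = 1.87286 rad → d = 6371·c ≈ 11931.98 km ≈ 6442.76 nmi.

6443 nmi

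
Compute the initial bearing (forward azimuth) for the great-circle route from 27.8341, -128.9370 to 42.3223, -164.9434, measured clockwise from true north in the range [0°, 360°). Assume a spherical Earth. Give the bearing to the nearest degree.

306°

Δλ = -164.9434 − -128.9370 = -36.0064°.
θ = atan2( sin Δλ · cos φ₂ , cos φ₁ · sin φ₂ − sin φ₁ · cos φ₂ · cos Δλ )
  = atan2(-0.43466, 0.31613) = -53.971° → normalised to [0°, 360°): 306.029°.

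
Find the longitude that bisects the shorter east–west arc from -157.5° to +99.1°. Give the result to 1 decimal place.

Signed shortest Δλ from -157.5° to +99.1° is -103.4°.
Midpoint longitude = -157.5° + (-103.4°)/2 = -157.5° − 51.7° = -209.2°.
Normalise into (−180°, 180°]: +150.8°.
(The naïve average (-157.5 + +99.1)/2 = -29.2° is on the wrong side of the globe.)

+150.8°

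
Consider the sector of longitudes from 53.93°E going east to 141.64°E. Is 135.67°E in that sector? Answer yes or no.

Yes

Band width going east from +53.93° to +141.64°: ((141.64 − 53.93) mod 360) = 87.71°.
Offset of +135.67° east of the west edge: ((135.67 − 53.93) mod 360) = 81.74°.
81.74° ≤ 87.71° ⇒ inside.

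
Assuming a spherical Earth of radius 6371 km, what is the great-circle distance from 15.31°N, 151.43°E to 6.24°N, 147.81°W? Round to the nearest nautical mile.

3614 nmi

Δλ = -147.81 − 151.43 = -299.24°; wrapped into (−180°, 180°]: 60.76°.
Δφ = 6.24 − 15.31 = -9.07°.
a = sin²(Δφ/2) + cos φ₁ · cos φ₂ · sin²(Δλ/2) = 0.251479.
c = 2·atan2(√a, √(1−a)) = 1.05061 rad → d = 6371·c ≈ 6693.43 km ≈ 3614.17 nmi.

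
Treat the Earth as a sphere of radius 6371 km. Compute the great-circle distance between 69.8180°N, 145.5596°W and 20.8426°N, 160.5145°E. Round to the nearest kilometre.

6495 km

Δλ = 160.5145 − -145.5596 = 306.0741°; wrapped into (−180°, 180°]: -53.9259°.
Δφ = 20.8426 − 69.8180 = -48.9754°.
a = sin²(Δφ/2) + cos φ₁ · cos φ₂ · sin²(Δλ/2) = 0.238094.
c = 2·atan2(√a, √(1−a)) = 1.01948 rad → d = 6371·c ≈ 6495.09 km.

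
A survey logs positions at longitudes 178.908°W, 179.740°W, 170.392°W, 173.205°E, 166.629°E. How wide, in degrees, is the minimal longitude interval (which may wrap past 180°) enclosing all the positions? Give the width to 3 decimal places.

Sort the longitudes: -179.740°, -178.908°, -170.392°, +166.629°, +173.205°.
Eastward gaps between consecutive values (wrapping around): 0.832°, 8.516°, 337.021°, 6.576°, 7.055°.
Largest gap = 337.021° ⇒ minimal covering band is its complement: 360° − 337.021° = 22.979°.
Band runs from +166.629° eastward to -170.392°, crossing the antimeridian.

22.979°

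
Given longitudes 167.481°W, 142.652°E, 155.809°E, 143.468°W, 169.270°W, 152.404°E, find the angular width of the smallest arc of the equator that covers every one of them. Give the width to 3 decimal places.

Sort the longitudes: -169.270°, -167.481°, -143.468°, +142.652°, +152.404°, +155.809°.
Eastward gaps between consecutive values (wrapping around): 1.789°, 24.013°, 286.120°, 9.752°, 3.405°, 34.921°.
Largest gap = 286.120° ⇒ minimal covering band is its complement: 360° − 286.120° = 73.880°.
Band runs from +142.652° eastward to -143.468°, crossing the antimeridian.

73.880°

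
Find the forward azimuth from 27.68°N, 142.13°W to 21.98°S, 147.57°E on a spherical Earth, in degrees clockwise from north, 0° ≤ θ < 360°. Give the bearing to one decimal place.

241.4°

Δλ = 147.57 − -142.13 = 289.70°; wrapped into (−180°, 180°]: -70.30°.
θ = atan2( sin Δλ · cos φ₂ , cos φ₁ · sin φ₂ − sin φ₁ · cos φ₂ · cos Δλ )
  = atan2(-0.87304, -0.47666) = -118.633° → normalised to [0°, 360°): 241.367°.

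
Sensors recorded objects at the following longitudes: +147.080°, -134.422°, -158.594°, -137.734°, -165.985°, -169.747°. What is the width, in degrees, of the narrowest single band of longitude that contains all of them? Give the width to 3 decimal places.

Sort the longitudes: -169.747°, -165.985°, -158.594°, -137.734°, -134.422°, +147.080°.
Eastward gaps between consecutive values (wrapping around): 3.762°, 7.391°, 20.860°, 3.312°, 281.502°, 43.173°.
Largest gap = 281.502° ⇒ minimal covering band is its complement: 360° − 281.502° = 78.498°.
Band runs from +147.080° eastward to -134.422°, crossing the antimeridian.

78.498°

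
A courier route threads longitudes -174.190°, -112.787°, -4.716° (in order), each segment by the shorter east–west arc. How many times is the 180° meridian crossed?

Leg 1: -174.190° → -112.787°, shortest Δλ = 61.403° (east) — does not cross 180°.
Leg 2: -112.787° → -4.716°, shortest Δλ = 108.071° (east) — does not cross 180°.
Total crossings: 0.

0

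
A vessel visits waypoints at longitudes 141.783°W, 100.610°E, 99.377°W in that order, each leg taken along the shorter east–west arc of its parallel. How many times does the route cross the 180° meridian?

2

Leg 1: -141.783° → +100.610°, shortest Δλ = -117.607° (west) — crosses 180°.
Leg 2: +100.610° → -99.377°, shortest Δλ = 160.013° (east) — crosses 180°.
Total crossings: 2.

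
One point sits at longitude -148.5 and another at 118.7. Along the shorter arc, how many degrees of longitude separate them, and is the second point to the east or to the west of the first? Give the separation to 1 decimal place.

Raw difference: 118.7 − -148.5 = 267.2°.
Normalise into (−180°, 180°]: 267.2° − 360° = -92.8°.
Negative ⇒ the second point lies to the west; separation 92.8°.

92.8° west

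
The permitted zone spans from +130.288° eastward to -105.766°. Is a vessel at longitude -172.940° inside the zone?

Band width going east from +130.288° to -105.766°: ((-105.766 − 130.288) mod 360) = 123.946°.
Offset of -172.940° east of the west edge: ((-172.940 − 130.288) mod 360) = 56.772°.
56.772° ≤ 123.946° ⇒ inside.

Yes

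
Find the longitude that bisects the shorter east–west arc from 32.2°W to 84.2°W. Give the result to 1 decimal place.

58.2°W

Signed shortest Δλ from -32.2° to -84.2° is -52.0°.
Midpoint longitude = -32.2° + (-52.0°)/2 = -32.2° − 26.0° = -58.2°.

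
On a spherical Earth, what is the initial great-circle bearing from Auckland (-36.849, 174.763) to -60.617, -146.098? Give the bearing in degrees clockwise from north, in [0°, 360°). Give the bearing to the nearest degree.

Δλ = -146.098 − 174.763 = -320.861°; wrapped into (−180°, 180°]: 39.139°.
θ = atan2( sin Δλ · cos φ₂ , cos φ₁ · sin φ₂ − sin φ₁ · cos φ₂ · cos Δλ )
  = atan2(0.30970, -0.46906) = 146.565° → normalised to [0°, 360°): 146.565°.

147°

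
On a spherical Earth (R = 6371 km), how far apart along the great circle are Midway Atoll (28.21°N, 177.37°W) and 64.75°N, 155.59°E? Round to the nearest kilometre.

4484 km

Δλ = 155.59 − -177.37 = 332.96°; wrapped into (−180°, 180°]: -27.04°.
Δφ = 64.75 − 28.21 = 36.54°.
a = sin²(Δφ/2) + cos φ₁ · cos φ₂ · sin²(Δλ/2) = 0.118824.
c = 2·atan2(√a, √(1−a)) = 0.70386 rad → d = 6371·c ≈ 4484.28 km.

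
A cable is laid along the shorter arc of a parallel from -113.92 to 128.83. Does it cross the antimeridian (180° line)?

Yes

Naïve |128.83 − -113.92| = 242.75° > 180°, so the shorter arc goes the other way round — across 180°.
Signed shortest Δλ = ((128.83 − -113.92 + 180) mod 360) − 180 = -117.25°.
Going west by 117.25° from -113.92° passes through 180° before reaching +128.83°.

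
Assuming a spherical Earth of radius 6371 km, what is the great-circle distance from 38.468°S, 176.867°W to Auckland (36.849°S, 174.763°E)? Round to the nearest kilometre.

758 km

Δλ = 174.763 − -176.867 = 351.630°; wrapped into (−180°, 180°]: -8.370°.
Δφ = -36.849 − -38.468 = 1.619°.
a = sin²(Δφ/2) + cos φ₁ · cos φ₂ · sin²(Δλ/2) = 0.003536.
c = 2·atan2(√a, √(1−a)) = 0.11900 rad → d = 6371·c ≈ 758.17 km.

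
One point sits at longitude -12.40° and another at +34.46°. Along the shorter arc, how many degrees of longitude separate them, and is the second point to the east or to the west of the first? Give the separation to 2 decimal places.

46.86° east

Raw difference: 34.46 − -12.40 = 46.86°.
Normalise into (−180°, 180°]: 46.86° stays 46.86°.
Positive ⇒ the second point lies to the east; separation 46.86°.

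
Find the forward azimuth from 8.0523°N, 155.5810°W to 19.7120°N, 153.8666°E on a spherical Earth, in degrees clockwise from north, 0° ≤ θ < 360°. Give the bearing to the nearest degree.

289°

Δλ = 153.8666 − -155.5810 = 309.4476°; wrapped into (−180°, 180°]: -50.5524°.
θ = atan2( sin Δλ · cos φ₂ , cos φ₁ · sin φ₂ − sin φ₁ · cos φ₂ · cos Δλ )
  = atan2(-0.72695, 0.25018) = -71.009° → normalised to [0°, 360°): 288.991°.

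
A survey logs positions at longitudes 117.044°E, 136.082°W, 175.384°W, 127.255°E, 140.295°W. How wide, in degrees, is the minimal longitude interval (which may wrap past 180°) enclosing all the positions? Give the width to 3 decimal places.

Sort the longitudes: -175.384°, -140.295°, -136.082°, +117.044°, +127.255°.
Eastward gaps between consecutive values (wrapping around): 35.089°, 4.213°, 253.126°, 10.211°, 57.361°.
Largest gap = 253.126° ⇒ minimal covering band is its complement: 360° − 253.126° = 106.874°.
Band runs from +117.044° eastward to -136.082°, crossing the antimeridian.

106.874°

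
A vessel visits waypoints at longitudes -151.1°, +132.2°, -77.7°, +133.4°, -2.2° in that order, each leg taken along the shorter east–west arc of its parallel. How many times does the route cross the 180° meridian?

3

Leg 1: -151.1° → +132.2°, shortest Δλ = -76.7° (west) — crosses 180°.
Leg 2: +132.2° → -77.7°, shortest Δλ = 150.1° (east) — crosses 180°.
Leg 3: -77.7° → +133.4°, shortest Δλ = -148.9° (west) — crosses 180°.
Leg 4: +133.4° → -2.2°, shortest Δλ = -135.6° (west) — does not cross 180°.
Total crossings: 3.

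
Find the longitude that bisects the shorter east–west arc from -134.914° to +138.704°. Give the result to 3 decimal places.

Signed shortest Δλ from -134.914° to +138.704° is -86.382°.
Midpoint longitude = -134.914° + (-86.382°)/2 = -134.914° − 43.191° = -178.105°.
(The naïve average (-134.914 + +138.704)/2 = 1.895° is on the wrong side of the globe.)

-178.105°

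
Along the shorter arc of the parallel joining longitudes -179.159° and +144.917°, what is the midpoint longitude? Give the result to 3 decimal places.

Signed shortest Δλ from -179.159° to +144.917° is -35.924°.
Midpoint longitude = -179.159° + (-35.924°)/2 = -179.159° − 17.962° = -197.121°.
Normalise into (−180°, 180°]: +162.879°.
(The naïve average (-179.159 + +144.917)/2 = -17.121° is on the wrong side of the globe.)

+162.879°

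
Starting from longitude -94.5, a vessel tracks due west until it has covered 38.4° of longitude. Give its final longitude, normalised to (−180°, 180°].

-132.9°

Start at -94.5°; shift −38.4° → -132.9°.
-132.9° already lies in (−180°, 180°].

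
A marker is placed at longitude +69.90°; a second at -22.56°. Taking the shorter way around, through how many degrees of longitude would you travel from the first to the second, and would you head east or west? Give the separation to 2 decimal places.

Raw difference: -22.56 − 69.90 = -92.46°.
Normalise into (−180°, 180°]: -92.46° stays -92.46°.
Negative ⇒ the second point lies to the west; separation 92.46°.

92.46° west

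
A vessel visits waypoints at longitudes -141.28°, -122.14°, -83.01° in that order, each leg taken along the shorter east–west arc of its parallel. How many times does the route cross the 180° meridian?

0

Leg 1: -141.28° → -122.14°, shortest Δλ = 19.14° (east) — does not cross 180°.
Leg 2: -122.14° → -83.01°, shortest Δλ = 39.13° (east) — does not cross 180°.
Total crossings: 0.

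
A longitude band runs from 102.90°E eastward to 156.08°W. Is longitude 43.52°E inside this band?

Band width going east from +102.90° to -156.08°: ((-156.08 − 102.90) mod 360) = 101.02°.
Offset of +43.52° east of the west edge: ((43.52 − 102.90) mod 360) = 300.62°.
300.62° > 101.02° ⇒ outside.

No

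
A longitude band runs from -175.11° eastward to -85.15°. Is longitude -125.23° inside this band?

Yes

Band width going east from -175.11° to -85.15°: ((-85.15 − -175.11) mod 360) = 89.96°.
Offset of -125.23° east of the west edge: ((-125.23 − -175.11) mod 360) = 49.88°.
49.88° ≤ 89.96° ⇒ inside.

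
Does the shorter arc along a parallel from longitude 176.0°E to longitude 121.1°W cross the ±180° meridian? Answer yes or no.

Naïve |-121.1 − 176.0| = 297.1° > 180°, so the shorter arc goes the other way round — across 180°.
Signed shortest Δλ = ((-121.1 − 176.0 + 180) mod 360) − 180 = 62.9°.
Going east by 62.9° from +176.0° passes through 180° before reaching -121.1°.

Yes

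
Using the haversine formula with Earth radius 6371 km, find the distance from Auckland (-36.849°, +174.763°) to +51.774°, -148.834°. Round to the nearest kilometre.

Δλ = -148.834 − 174.763 = -323.597°; wrapped into (−180°, 180°]: 36.403°.
Δφ = 51.774 − -36.849 = 88.623°.
a = sin²(Δφ/2) + cos φ₁ · cos φ₂ · sin²(Δλ/2) = 0.536295.
c = 2·atan2(√a, √(1−a)) = 1.64345 rad → d = 6371·c ≈ 10470.43 km.

10470 km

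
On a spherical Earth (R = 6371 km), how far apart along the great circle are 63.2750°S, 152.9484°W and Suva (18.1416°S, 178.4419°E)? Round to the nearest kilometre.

Δλ = 178.4419 − -152.9484 = 331.3903°; wrapped into (−180°, 180°]: -28.6097°.
Δφ = -18.1416 − -63.2750 = 45.1334°.
a = sin²(Δφ/2) + cos φ₁ · cos φ₂ · sin²(Δλ/2) = 0.173360.
c = 2·atan2(√a, √(1−a)) = 0.85889 rad → d = 6371·c ≈ 5471.98 km.

5472 km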